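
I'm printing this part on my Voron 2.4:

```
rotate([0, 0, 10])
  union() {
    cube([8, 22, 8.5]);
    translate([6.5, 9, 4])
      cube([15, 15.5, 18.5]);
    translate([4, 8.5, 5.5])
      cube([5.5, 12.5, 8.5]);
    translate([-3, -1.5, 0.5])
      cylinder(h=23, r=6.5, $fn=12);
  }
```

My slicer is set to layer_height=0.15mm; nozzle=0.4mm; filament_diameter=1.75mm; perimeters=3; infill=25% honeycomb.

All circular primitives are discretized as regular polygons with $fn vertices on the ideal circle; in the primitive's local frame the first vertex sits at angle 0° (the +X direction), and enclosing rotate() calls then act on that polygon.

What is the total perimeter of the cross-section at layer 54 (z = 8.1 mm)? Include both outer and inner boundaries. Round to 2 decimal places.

At z = 8.1 mm: the cube is present — its section is the full 8×22 rectangle (perimeter 60.00 mm); the cube at (6.5, 9) (footprint 15×15.5) is included at this height (perimeter 61.00 mm); the cube at (4, 8.5) is present — its section is the full 5.5×12.5 rectangle (perimeter 36.00 mm); the r=6.5 cylinder at (-3, -1.5) gives a regular 12-gon of circumradius 6.5 (constant along its height) (perimeter = 2·12·6.500·sin(180°/12) = 40.38 mm); Merging all regions: the regions partially overlap (shared area 95.94 mm²), so the edge portions inside another operand are dropped and the merged outline is re-measured after clipping — boundary = 119.65 mm; (whole slice rotated 10° about Z — lengths, areas and connectivity unchanged). Overall, the cross-section is a single solid region. Total boundary length (outer) = 119.65 mm.

119.65 mm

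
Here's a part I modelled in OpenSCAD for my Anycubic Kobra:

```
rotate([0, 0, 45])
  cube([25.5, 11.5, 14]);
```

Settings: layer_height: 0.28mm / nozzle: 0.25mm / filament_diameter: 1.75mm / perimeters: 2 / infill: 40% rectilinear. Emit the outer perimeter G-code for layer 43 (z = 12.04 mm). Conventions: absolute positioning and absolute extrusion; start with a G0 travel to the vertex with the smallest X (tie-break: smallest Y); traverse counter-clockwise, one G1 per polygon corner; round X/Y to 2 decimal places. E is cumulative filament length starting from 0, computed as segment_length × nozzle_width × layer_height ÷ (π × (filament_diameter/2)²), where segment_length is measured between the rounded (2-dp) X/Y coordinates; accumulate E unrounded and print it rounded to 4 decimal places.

G0 X-8.13 Y8.13 Z12.04
G1 X0.00 Y0.00 E0.3346
G1 X18.03 Y18.03 E1.0767
G1 X9.90 Y26.16 E1.4113
G1 X-8.13 Y8.13 E2.1534

At z = 12.04 mm: the 25.5×11.5 cube contributes its full rectangle; (rotated 45° about Z; rotation is an isometry so areas/perimeters/island counts are preserved). The outline is a single polygon with 4 vertices. Extrusion per mm of travel: 0.25 × 0.28 / (π × 0.875²) = 0.029103. Accumulating E over each segment gives final E = 2.1534.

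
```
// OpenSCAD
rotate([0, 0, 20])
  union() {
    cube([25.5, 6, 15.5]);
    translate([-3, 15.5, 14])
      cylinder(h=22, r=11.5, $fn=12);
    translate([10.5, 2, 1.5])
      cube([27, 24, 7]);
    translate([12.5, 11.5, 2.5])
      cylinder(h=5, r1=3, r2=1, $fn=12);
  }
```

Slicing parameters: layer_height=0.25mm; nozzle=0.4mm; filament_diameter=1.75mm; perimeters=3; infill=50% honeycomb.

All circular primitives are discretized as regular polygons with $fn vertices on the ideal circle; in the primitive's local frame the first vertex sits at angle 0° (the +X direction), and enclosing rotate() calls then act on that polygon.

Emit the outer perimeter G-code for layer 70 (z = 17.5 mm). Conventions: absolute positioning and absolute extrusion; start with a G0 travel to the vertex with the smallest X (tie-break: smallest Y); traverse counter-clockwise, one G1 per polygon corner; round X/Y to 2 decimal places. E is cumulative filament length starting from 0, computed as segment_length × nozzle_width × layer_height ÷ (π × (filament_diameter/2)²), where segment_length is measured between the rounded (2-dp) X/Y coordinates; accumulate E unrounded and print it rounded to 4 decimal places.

G0 X-19.45 Y15.54 Z17.50
G1 X-18.93 Y9.61 E0.2475
G1 X-15.51 Y4.73 E0.4952
G1 X-10.12 Y2.21 E0.7426
G1 X-4.19 Y2.73 E0.9901
G1 X0.69 Y6.15 E1.2378
G1 X3.20 Y11.54 E1.4850
G1 X2.69 Y17.47 E1.7325
G1 X-0.73 Y22.35 E1.9802
G1 X-6.12 Y24.86 E2.2274
G1 X-12.05 Y24.35 E2.4749
G1 X-16.93 Y20.93 E2.7226
G1 X-19.45 Y15.54 E2.9700

At z = 17.5 mm: the cube does not reach this height (z outside [0, 15.5]); the cylinder at (-3, 15.5): section is a regular 12-gon, circumradius r=11.5; the cube at (10.5, 2) is absent (z outside [1.5, 8.5]); the cone at (12.5, 11.5) is not intersected at this z (z outside [2.5, 7.5]); Merging all regions: only the r=11.5 cylinder at (-3, 15.5) is present, so the union is just that shape — 1 connected region; (rotated 20° about Z; rotation is an isometry so areas/perimeters/island counts are preserved). The outline is a single polygon with 12 vertices. Extrusion per mm of travel: 0.4 × 0.25 / (π × 0.875²) = 0.041575. Accumulating E over each segment gives final E = 2.9700.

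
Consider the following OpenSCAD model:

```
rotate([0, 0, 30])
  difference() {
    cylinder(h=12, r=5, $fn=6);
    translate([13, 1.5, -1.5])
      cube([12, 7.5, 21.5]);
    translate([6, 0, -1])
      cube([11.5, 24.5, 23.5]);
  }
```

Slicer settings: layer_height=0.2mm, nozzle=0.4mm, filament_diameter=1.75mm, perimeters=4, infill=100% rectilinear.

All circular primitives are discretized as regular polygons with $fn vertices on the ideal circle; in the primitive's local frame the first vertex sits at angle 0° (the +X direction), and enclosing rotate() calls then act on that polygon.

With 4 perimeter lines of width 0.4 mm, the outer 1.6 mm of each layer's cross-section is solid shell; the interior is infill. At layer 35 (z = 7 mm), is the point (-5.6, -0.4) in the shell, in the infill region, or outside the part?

outside

At z = 7 mm: the cylinder: section is a regular 6-gon, circumradius r=5; the cube at (13, 1.5) (footprint 12×7.5) is included at this height; the cube at (6, 0) (footprint 11.5×24.5) is included at this height; Taking the first minus the rest: starting from the r=5 cylinder, the 12×7.5 cube at (13, 1.5) misses the remaining region (no effect); the 11.5×24.5 cube at (6, 0) misses the remaining region (no effect) — 1 connected region; (rotated 30° about Z; rotation is an isometry so areas/perimeters/island counts are preserved). Overall, the cross-section is a single solid region. Undo the 30° rotation: the query point maps to (-5.050, 2.454) in the un-rotated model frame. The nearest boundary edge runs (-5.00, 0.00)→(-2.50, 4.33); distance from the point to it = 1.27 mm. The point is not inside any of the regions above, so it lies outside the cross-section (1.27 mm from the nearest boundary).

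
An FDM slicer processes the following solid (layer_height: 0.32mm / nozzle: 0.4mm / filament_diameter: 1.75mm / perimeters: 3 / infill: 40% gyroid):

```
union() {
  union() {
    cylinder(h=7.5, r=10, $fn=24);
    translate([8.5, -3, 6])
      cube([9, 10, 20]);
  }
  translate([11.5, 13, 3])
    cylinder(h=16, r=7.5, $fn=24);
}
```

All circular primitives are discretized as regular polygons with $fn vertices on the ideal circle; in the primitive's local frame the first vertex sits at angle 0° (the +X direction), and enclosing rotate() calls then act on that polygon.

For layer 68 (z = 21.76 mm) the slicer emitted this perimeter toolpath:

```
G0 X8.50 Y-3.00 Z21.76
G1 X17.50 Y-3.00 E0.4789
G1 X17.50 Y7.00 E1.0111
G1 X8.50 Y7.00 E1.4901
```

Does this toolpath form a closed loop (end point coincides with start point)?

Start point (G0): (8.50, -3.00). End point (last G1): the path does not return to the start — open.

no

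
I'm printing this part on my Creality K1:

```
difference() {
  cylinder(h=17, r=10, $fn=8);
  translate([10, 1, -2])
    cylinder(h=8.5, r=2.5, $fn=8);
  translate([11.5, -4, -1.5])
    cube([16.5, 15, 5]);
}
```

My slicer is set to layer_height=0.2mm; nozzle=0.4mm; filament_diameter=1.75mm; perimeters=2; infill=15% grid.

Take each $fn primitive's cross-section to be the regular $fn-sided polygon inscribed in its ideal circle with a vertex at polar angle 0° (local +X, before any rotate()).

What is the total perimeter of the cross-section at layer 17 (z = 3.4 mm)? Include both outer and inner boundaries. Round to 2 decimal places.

At z = 3.4 mm: the r=10 cylinder contributes a regular 8-gon of circumradius 10 (perimeter = 2·8·10.000·sin(180°/8) = 61.23 mm); the r=2.5 cylinder at (10, 1) contributes a regular 8-gon of circumradius 2.5 (perimeter = 2·8·2.500·sin(180°/8) = 15.31 mm); the cube at (11.5, -4) is present — its section is the full 16.5×15 rectangle (perimeter 63.00 mm); Subtracting the remaining from the first: starting from the r=10 cylinder, the r=2.5 cylinder at (10, 1) partially overlaps it — only the 6.28 mm² overlap (of its 17.68 mm²) is removed, clipping the outline; the 16.5×15 cube at (11.5, -4) misses the remaining region (no effect) — boundary = 62.35 mm. Overall, the cross-section is a single solid region. Total boundary length (outer) = 62.35 mm.

62.35 mm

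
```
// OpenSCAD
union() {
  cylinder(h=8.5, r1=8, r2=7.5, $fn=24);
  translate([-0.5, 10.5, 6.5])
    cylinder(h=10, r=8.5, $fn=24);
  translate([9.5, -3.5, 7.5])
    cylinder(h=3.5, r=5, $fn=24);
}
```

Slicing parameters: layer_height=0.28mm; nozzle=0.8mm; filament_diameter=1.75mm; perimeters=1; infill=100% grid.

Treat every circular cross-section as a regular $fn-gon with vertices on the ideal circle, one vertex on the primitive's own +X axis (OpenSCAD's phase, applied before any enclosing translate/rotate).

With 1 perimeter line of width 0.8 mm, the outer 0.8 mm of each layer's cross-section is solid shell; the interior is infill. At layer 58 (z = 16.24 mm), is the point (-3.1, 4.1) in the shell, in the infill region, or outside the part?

At z = 16.24 mm: the cone does not reach this height (z outside [0, 8.5]); the r=8.5 cylinder at (-0.5, 10.5) gives a regular 24-gon of circumradius 8.5 (constant along its height); the cylinder at (9.5, -3.5) does not reach this height (z outside [7.5, 11]); Taking the union: only the r=8.5 cylinder at (-0.5, 10.5) is present, so the union is just that shape — 1 connected region. Overall, the cross-section is a single solid region. The nearest boundary edge runs (-4.75, 3.14)→(-2.70, 2.29); distance from the point to it = 1.52 mm. The point is inside the cross-section and 1.52 mm from the nearest boundary — more than the 0.8 mm shell width (1 × 0.8), so it's in the infill interior.

infill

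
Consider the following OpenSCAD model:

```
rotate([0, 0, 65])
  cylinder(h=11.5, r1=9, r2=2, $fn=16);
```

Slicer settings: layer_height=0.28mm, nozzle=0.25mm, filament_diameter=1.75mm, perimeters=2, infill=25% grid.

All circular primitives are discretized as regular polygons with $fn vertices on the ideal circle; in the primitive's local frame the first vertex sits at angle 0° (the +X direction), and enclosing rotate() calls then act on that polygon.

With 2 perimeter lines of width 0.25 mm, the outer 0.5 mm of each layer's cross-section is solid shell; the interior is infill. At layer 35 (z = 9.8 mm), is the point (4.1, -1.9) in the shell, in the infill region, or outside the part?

outside

At z = 9.8 mm: the cone contributes a regular 16-gon of circumradius 3.035 (interpolated between r1=9 and r2=2 at t=0.852); (whole slice rotated 65° about Z — lengths, areas and connectivity unchanged). Overall, the cross-section is a single solid region. Undo the 65° rotation: the query point maps to (0.011, -4.519) in the un-rotated model frame. The nearest boundary edge runs (-1.16, -2.80)→(-0.00, -3.03); distance from the point to it = 1.48 mm. The point is not inside any of the regions above, so it lies outside the cross-section (1.48 mm from the nearest boundary).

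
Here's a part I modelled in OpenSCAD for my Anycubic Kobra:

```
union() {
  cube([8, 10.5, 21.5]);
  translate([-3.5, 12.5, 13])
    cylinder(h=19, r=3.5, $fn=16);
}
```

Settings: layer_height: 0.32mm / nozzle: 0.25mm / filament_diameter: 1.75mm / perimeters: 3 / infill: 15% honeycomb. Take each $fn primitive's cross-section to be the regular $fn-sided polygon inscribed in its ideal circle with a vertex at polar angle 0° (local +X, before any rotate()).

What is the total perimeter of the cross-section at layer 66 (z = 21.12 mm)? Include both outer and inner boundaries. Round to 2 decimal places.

At z = 21.12 mm: the cube is present — its section is the full 8×10.5 rectangle (perimeter 37.00 mm); the r=3.5 cylinder at (-3.5, 12.5) gives a regular 16-gon of circumradius 3.5 (constant along its height) (perimeter = 2·16·3.500·sin(180°/16) = 21.85 mm); Combining (union): the 2 present regions are separate (no shared area or edge), so areas and boundary lengths simply add and each stays a separate island — boundary = 58.85 mm. Overall, the cross-section has 2 separate islands. Total boundary length (outer) = 58.85 mm.

58.85 mm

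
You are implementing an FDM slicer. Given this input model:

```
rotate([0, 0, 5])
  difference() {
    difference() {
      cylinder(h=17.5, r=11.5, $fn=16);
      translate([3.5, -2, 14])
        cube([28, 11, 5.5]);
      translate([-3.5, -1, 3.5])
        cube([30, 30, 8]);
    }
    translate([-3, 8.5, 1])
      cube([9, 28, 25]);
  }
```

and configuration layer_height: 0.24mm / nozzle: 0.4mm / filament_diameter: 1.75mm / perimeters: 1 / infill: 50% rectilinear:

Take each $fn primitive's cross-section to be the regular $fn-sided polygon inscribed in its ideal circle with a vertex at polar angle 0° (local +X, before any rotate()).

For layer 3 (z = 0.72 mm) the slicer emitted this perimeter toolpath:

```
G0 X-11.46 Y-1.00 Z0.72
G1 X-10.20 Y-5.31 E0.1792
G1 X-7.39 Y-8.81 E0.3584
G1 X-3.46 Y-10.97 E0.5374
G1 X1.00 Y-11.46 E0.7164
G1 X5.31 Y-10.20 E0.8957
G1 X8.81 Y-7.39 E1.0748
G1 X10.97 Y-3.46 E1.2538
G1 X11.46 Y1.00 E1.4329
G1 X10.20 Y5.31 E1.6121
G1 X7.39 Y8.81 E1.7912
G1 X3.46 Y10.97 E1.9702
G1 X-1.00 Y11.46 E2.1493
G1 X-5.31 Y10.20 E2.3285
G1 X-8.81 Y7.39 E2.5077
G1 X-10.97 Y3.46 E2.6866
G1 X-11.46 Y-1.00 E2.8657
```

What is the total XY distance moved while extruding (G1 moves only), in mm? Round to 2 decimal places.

Sum the Euclidean lengths of each G1 segment: total = 71.80 mm.

71.80 mm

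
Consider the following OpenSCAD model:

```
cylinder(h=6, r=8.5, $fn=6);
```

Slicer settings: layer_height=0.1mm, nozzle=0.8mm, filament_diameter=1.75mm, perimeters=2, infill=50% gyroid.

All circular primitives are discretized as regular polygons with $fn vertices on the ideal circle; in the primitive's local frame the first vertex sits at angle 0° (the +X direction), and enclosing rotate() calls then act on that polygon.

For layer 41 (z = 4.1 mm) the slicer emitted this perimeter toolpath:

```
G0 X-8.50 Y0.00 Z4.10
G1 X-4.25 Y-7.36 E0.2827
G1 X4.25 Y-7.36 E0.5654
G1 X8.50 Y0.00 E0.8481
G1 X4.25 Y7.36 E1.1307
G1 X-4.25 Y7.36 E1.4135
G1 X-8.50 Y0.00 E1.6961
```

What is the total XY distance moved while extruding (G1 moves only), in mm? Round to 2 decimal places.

51.00 mm

Sum the Euclidean lengths of each G1 segment: total = 51.00 mm.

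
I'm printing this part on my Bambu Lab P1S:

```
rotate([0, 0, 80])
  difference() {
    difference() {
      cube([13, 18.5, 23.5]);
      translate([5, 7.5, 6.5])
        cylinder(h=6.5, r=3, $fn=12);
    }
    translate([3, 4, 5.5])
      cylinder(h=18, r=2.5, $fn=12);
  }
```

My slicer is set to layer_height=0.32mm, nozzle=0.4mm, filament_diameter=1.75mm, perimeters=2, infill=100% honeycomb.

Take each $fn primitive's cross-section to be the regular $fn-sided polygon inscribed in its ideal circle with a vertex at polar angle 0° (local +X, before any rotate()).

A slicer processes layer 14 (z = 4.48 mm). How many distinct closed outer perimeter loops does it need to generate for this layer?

At z = 4.48 mm: the 13×18.5 cube contributes its full rectangle; the cylinder at (5, 7.5) does not reach this height (z outside [6.5, 13]); After the difference (first − rest): none of the subtracted shapes is present at this height, so the 13×18.5 cube is unchanged — 1 connected region; the cylinder at (3, 4) does not reach this height (z outside [5.5, 23.5]); After the difference (first − rest): none of the subtracted shapes is present at this height, so the result so far is unchanged — 1 connected region; (whole slice rotated 80° about Z — lengths, areas and connectivity unchanged). The result has 1 disconnected region.

1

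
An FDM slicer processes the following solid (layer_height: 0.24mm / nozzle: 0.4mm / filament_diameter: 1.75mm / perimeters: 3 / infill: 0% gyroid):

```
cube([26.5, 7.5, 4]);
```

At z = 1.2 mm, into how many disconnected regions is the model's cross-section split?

1

At z = 1.2 mm: the 26.5×7.5 cube contributes its full rectangle. The result has 1 disconnected region.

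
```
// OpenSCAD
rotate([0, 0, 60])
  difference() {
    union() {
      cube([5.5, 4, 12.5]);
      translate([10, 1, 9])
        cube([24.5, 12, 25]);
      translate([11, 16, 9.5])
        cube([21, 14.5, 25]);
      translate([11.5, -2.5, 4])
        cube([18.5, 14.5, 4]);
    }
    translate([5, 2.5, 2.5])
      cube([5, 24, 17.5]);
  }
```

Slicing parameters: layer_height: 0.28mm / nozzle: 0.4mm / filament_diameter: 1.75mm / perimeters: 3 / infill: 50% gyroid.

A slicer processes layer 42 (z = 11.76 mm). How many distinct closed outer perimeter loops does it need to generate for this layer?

At z = 11.76 mm: the 5.5×4 cube contributes its full rectangle; the cube at (10, 1) (footprint 24.5×12) is included at this height; the 21×14.5 cube at (11, 16) contributes its full rectangle; the cube at (11.5, -2.5) does not reach this height (z outside [4, 8]); Combining (union): the 3 present regions are separate (no shared area or edge), so areas and boundary lengths simply add and each stays a separate island — 3 connected regions; the cube at (5, 2.5) is present — its section is the full 5×24 rectangle; Taking the first minus the rest: starting from the result so far, the 5×24 cube at (5, 2.5) partially overlaps it — only the 0.75 mm² overlap (of its 120.00 mm²) is removed, clipping the outline — 3 connected regions; (whole slice rotated 60° about Z — lengths, areas and connectivity unchanged). The result has 3 disconnected regions.

3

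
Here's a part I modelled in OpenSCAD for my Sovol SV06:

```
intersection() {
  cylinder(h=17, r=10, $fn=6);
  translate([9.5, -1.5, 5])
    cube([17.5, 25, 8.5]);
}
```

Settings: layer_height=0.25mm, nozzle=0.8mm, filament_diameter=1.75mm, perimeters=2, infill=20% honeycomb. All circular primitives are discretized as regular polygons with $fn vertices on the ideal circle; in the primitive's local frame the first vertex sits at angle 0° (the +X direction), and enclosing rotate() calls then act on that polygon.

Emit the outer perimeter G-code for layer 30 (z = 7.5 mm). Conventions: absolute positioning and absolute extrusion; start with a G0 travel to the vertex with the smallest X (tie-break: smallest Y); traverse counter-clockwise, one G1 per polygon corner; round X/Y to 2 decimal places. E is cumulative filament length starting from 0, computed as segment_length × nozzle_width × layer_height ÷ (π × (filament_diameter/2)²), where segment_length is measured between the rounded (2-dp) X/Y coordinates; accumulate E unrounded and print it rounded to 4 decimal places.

At z = 7.5 mm: the r=10 cylinder contributes a regular 6-gon of circumradius 10; the cube at (9.5, -1.5) (footprint 17.5×25) is included at this height; Keeping only the common overlap: the 17.5×25 cube at (9.5, -1.5) partially overlaps the r=10 cylinder; clipping to the common part keeps 0.43 mm² — 1 connected region. The outline is a single polygon with 3 vertices. Extrusion per mm of travel: 0.8 × 0.25 / (π × 0.875²) = 0.083150. Accumulating E over each segment gives final E = 0.3116.

G0 X9.50 Y-0.87 Z7.50
G1 X10.00 Y0.00 E0.0834
G1 X9.50 Y0.87 E0.1669
G1 X9.50 Y-0.87 E0.3116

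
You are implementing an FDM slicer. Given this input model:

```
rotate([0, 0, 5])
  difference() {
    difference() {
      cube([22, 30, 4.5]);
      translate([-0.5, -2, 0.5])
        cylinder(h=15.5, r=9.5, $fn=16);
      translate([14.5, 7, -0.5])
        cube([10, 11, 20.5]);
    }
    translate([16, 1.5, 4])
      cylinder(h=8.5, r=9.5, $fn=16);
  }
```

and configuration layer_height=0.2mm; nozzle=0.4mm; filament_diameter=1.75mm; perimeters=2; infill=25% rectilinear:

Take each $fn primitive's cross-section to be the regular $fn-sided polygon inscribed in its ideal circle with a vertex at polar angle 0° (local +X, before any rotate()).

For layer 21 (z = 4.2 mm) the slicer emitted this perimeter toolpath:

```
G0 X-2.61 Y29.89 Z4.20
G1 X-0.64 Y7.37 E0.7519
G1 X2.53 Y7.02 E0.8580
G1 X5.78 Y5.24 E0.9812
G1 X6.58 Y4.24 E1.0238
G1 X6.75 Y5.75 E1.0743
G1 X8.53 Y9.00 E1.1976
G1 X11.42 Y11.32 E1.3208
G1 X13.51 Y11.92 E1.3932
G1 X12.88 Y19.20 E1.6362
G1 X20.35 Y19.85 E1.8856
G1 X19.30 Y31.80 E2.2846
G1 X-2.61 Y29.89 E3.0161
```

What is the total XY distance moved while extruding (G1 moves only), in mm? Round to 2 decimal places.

Sum the Euclidean lengths of each G1 segment: total = 90.68 mm.

90.68 mm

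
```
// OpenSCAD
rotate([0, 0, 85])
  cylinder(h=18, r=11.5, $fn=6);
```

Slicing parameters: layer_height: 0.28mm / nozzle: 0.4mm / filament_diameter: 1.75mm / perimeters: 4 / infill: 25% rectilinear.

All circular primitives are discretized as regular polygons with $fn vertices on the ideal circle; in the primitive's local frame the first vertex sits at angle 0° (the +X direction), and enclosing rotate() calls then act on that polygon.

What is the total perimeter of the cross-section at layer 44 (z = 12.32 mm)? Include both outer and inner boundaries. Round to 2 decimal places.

69.00 mm

At z = 12.32 mm: the r=11.5 cylinder gives a regular 6-gon of circumradius 11.5 (constant along its height) (perimeter = 2·6·11.500·sin(180°/6) = 69.00 mm); (rotated 85° about Z; rotation is an isometry so areas/perimeters/island counts are preserved). Overall, the cross-section is a single solid region. Total boundary length (outer) = 69.00 mm.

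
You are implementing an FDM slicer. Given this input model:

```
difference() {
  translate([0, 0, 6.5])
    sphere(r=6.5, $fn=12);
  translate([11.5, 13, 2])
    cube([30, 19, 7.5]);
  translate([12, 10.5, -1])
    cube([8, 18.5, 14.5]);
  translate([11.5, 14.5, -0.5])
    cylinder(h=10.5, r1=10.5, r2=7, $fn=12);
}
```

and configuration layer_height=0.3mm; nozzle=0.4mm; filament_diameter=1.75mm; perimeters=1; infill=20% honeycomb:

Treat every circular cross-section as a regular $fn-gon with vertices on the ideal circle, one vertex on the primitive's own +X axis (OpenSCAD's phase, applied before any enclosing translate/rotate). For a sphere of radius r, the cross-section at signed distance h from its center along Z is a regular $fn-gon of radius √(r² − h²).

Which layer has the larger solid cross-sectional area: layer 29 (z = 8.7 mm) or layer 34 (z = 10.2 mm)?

layer 29 (z = 8.7 mm)

Layer 29 (z = 8.7): the r=6.5 sphere slices to a regular 12-gon of circumradius 6.116 (√(r²−h²) with h=2.2 from center) (area = (12/2)·6.116²·sin(360°/12) = 112.23 mm²); the cube at (11.5, 13) is present — its section is the full 30×19 rectangle (area 570.00 mm²); the 8×18.5 cube at (12, 10.5) contributes its full rectangle (area 148.00 mm²); the cone at (11.5, 14.5): at t=0.876 of its height the radius interpolates to r₁+(r₂−r₁)t = 7.433, giving a regular 12-gon of that circumradius (area = (12/2)·7.433²·sin(360°/12) = 165.76 mm²); Taking the first minus the rest: starting from the r=6.5 sphere (112.23 mm²), the 30×19 cube at (11.5, 13) misses the remaining region (no effect); the 8×18.5 cube at (12, 10.5) misses the remaining region (no effect); the cone at (11.5, 14.5) misses the remaining region (no effect) — area = 112.23 mm². So its area = 112.23 mm². Layer 34 (z = 10.2): the r=6.5 sphere slices to a regular 12-gon of circumradius 5.344 (√(r²−h²) with h=3.7 from center) (area = (12/2)·5.344²·sin(360°/12) = 85.68 mm²); the cube at (11.5, 13) does not reach this height (z outside [2, 9.5]); the cube at (12, 10.5) (footprint 8×18.5) is included at this height (area 148.00 mm²); the cone at (11.5, 14.5) is absent (z outside [-0.5, 10]); Subtracting the remaining from the first: starting from the r=6.5 sphere (85.68 mm²), the 8×18.5 cube at (12, 10.5) misses the remaining region (no effect) — area = 85.68 mm². So its area = 85.68 mm². Layer 29 is larger (112.23 vs 85.68 mm²).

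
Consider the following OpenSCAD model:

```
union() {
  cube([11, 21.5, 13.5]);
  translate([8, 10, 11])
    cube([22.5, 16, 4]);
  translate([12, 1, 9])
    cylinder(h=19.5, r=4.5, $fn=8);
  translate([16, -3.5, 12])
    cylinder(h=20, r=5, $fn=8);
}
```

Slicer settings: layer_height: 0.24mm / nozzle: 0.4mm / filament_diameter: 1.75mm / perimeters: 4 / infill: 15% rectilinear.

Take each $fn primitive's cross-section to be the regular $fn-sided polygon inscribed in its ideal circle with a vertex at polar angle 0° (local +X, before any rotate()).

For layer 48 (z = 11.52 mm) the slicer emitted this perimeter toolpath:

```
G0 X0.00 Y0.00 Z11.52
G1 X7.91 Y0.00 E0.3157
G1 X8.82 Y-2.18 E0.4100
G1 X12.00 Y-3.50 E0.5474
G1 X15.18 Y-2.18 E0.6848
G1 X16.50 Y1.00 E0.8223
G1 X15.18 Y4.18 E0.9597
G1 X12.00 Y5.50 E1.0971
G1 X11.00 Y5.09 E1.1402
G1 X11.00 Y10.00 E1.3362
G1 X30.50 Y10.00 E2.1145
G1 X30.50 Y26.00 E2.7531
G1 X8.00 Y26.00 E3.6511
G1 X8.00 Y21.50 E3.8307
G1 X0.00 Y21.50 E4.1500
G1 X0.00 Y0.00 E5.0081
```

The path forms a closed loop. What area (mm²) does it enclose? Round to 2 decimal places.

605.94 mm²

Apply the shoelace formula to the sequence of (X, Y) vertices; enclosed area = 605.94 mm².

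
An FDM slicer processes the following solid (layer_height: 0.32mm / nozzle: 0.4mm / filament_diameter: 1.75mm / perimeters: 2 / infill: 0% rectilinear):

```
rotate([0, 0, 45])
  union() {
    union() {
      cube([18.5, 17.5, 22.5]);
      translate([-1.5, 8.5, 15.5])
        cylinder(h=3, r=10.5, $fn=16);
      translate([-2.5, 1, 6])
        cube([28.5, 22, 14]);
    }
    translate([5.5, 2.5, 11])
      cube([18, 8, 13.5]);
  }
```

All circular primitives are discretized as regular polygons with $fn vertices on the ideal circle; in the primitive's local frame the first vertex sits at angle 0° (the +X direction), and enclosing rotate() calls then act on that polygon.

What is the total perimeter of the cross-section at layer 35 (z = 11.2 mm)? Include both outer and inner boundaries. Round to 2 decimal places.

103.00 mm

At z = 11.2 mm: the cube is present — its section is the full 18.5×17.5 rectangle (perimeter 72.00 mm); the cylinder at (-1.5, 8.5) does not reach this height (z outside [15.5, 18.5]); the cube at (-2.5, 1) (footprint 28.5×22) is included at this height (perimeter 101.00 mm); Taking the union: the regions partially overlap (shared area 305.25 mm²), so the edge portions inside another operand are dropped and the merged outline is re-measured after clipping — boundary = 103.00 mm; the cube at (5.5, 2.5) (footprint 18×8) is included at this height (perimeter 52.00 mm); Combining (union): the 18×8 cube at (5.5, 2.5) lies entirely inside the result so far, so the union is just the result so far — boundary = 103.00 mm; (rotated 45° about Z; rotation is an isometry so areas/perimeters/island counts are preserved). Overall, the cross-section is a single solid region. Total boundary length (outer) = 103.00 mm.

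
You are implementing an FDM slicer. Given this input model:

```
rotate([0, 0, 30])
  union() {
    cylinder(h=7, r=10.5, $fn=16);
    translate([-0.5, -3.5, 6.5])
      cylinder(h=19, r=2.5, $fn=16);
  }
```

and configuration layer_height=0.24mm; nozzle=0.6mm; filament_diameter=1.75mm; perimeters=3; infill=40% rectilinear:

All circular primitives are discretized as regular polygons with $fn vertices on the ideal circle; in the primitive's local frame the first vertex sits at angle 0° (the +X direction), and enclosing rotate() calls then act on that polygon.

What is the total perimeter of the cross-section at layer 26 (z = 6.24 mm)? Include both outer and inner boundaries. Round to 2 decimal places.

65.55 mm

At z = 6.24 mm: the cylinder: section is a regular 16-gon, circumradius r=10.5 (perimeter = 2·16·10.500·sin(180°/16) = 65.55 mm); the cylinder at (-0.5, -3.5) is absent (z outside [6.5, 25.5]); Merging all regions: only the r=10.5 cylinder is present, so the union is just that shape — boundary = 65.55 mm; (rotated 30° about Z; rotation is an isometry so areas/perimeters/island counts are preserved). Overall, the cross-section is a single solid region. Total boundary length (outer) = 65.55 mm.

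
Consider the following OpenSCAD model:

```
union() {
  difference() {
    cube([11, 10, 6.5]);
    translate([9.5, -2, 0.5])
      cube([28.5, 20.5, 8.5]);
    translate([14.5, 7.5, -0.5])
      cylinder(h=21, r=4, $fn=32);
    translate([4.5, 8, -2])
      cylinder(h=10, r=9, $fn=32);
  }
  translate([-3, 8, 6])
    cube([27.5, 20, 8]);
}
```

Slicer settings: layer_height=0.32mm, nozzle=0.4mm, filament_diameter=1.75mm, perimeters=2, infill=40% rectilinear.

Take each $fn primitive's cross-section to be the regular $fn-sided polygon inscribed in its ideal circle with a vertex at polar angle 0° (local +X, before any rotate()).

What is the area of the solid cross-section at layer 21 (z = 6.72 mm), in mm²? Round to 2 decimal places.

At z = 6.72 mm: the cube does not reach this height (z outside [0, 6.5]); the cube at (9.5, -2) (footprint 28.5×20.5) is included at this height (area 584.25 mm²); the r=4 cylinder at (14.5, 7.5) gives a regular 32-gon of circumradius 4 (constant along its height) (area = (32/2)·4.000²·sin(360°/32) = 49.94 mm²); the cylinder at (4.5, 8): section is a regular 32-gon, circumradius r=9 (area = (32/2)·9.000²·sin(360°/32) = 252.84 mm²); Subtracting the remaining from the first: the first operand is absent here, so nothing remains; the 27.5×20 cube at (-3, 8) contributes its full rectangle (area 550.00 mm²); Combining (union): only the 27.5×20 cube at (-3, 8) is present, so the union is just that shape — area = 550.00 mm². Overall, the cross-section is a single solid region. Net area = 550.00 mm².

550.00 mm²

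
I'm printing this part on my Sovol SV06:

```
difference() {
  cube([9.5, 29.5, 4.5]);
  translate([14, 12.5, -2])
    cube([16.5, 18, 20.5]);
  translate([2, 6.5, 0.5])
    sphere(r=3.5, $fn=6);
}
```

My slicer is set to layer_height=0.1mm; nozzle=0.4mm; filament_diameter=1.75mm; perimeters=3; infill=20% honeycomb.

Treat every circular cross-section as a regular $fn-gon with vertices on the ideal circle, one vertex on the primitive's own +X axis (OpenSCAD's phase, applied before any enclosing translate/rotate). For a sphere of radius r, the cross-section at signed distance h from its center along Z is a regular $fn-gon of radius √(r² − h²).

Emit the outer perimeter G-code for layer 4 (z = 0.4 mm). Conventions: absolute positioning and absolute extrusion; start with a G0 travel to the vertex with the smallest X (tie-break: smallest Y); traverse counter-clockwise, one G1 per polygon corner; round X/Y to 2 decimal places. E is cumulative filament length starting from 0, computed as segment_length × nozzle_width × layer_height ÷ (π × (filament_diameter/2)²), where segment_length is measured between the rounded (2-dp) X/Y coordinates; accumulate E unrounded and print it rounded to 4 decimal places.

At z = 0.4 mm: the cube is present — its section is the full 9.5×29.5 rectangle; the cube at (14, 12.5) (footprint 16.5×18) is included at this height; the r=3.5 sphere at (2, 6.5) slices to a regular 6-gon of circumradius 3.499 (√(r²−h²) with h=0.1 from center); Taking the first minus the rest: starting from the 9.5×29.5 cube, the 16.5×18 cube at (14, 12.5) misses the remaining region (no effect); the r=3.5 sphere at (2, 6.5) partially overlaps it — only the 27.91 mm² overlap (of its 31.80 mm²) is removed, clipping the outline — 1 connected region. The outline is a single polygon with 11 vertices. Extrusion per mm of travel: 0.4 × 0.1 / (π × 0.875²) = 0.016630. Accumulating E over each segment gives final E = 1.4600.

G0 X0.00 Y0.00 Z0.40
G1 X9.50 Y0.00 E0.1580
G1 X9.50 Y29.50 E0.6486
G1 X0.00 Y29.50 E0.8066
G1 X0.00 Y9.10 E1.1458
G1 X0.25 Y9.53 E1.1541
G1 X3.75 Y9.53 E1.2123
G1 X5.50 Y6.50 E1.2705
G1 X3.75 Y3.47 E1.3287
G1 X0.25 Y3.47 E1.3869
G1 X0.00 Y3.90 E1.3951
G1 X0.00 Y0.00 E1.4600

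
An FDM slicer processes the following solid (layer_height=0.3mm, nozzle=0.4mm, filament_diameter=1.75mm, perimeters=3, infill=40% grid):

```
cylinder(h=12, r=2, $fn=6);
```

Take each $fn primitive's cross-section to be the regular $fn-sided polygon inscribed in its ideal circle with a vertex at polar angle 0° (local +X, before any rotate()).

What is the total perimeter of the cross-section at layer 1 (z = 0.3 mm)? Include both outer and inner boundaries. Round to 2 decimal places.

At z = 0.3 mm: the r=2 cylinder gives a regular 6-gon of circumradius 2 (constant along its height) (perimeter = 2·6·2.000·sin(180°/6) = 12.00 mm). Overall, the cross-section is a single solid region. Total boundary length (outer) = 12.00 mm.

12.00 mm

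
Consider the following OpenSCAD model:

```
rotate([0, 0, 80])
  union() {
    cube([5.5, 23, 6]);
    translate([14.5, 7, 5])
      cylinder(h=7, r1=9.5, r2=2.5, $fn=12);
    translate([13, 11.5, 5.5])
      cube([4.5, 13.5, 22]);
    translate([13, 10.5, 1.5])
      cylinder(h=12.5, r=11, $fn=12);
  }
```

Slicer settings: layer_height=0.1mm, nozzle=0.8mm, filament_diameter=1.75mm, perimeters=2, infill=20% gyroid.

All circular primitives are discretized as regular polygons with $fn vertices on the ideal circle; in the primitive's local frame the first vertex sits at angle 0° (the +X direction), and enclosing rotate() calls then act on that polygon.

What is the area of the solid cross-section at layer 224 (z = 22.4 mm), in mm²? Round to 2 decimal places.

60.75 mm²

At z = 22.4 mm: the cube is not intersected at this z (z outside [0, 6]); the cone at (14.5, 7) is absent (z outside [5, 12]); the cube at (13, 11.5) is present — its section is the full 4.5×13.5 rectangle (area 60.75 mm²); the cylinder at (13, 10.5) does not reach this height (z outside [1.5, 14]); Taking the union: only the 4.5×13.5 cube at (13, 11.5) is present, so the union is just that shape — area = 60.75 mm²; (whole slice rotated 80° about Z — lengths, areas and connectivity unchanged). Overall, the cross-section is a single solid region. Net area = 60.75 mm².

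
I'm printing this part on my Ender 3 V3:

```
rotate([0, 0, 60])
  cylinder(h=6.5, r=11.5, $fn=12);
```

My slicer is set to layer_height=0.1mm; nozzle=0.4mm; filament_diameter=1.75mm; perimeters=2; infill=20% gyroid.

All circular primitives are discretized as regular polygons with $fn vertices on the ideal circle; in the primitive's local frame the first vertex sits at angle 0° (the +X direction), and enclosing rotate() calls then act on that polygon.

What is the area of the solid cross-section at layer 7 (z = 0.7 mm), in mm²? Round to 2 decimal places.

396.75 mm²

At z = 0.7 mm: the r=11.5 cylinder contributes a regular 12-gon of circumradius 11.5 (area = (12/2)·11.500²·sin(360°/12) = 396.75 mm²); (whole slice rotated 60° about Z — lengths, areas and connectivity unchanged). Overall, the cross-section is a single solid region. Net area = 396.75 mm².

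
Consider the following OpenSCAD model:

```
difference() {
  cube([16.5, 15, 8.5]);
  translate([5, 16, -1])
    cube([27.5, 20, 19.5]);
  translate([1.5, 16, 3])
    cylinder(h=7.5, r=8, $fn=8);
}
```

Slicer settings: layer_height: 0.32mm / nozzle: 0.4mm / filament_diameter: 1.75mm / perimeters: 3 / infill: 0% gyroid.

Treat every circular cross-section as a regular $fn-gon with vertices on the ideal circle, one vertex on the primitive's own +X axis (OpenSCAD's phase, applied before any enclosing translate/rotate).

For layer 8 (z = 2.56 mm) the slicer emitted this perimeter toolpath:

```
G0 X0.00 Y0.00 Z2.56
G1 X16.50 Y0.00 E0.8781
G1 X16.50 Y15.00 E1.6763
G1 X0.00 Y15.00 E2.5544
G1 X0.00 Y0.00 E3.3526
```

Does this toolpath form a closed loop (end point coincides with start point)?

Start point (G0): (0.00, 0.00). End point (last G1): the path returns to the start — closed.

yes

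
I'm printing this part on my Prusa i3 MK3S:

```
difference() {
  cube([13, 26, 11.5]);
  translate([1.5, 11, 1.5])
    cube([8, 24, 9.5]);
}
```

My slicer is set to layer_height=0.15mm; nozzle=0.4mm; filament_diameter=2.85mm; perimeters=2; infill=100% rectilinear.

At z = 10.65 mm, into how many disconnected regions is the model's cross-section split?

At z = 10.65 mm: the cube is present — its section is the full 13×26 rectangle; the cube at (1.5, 11) (footprint 8×24) is included at this height; Taking the first minus the rest: starting from the 13×26 cube, the 8×24 cube at (1.5, 11) partially overlaps it — only the 120.00 mm² overlap (of its 192.00 mm²) is removed, clipping the outline — 1 connected region. The result has 1 disconnected region.

1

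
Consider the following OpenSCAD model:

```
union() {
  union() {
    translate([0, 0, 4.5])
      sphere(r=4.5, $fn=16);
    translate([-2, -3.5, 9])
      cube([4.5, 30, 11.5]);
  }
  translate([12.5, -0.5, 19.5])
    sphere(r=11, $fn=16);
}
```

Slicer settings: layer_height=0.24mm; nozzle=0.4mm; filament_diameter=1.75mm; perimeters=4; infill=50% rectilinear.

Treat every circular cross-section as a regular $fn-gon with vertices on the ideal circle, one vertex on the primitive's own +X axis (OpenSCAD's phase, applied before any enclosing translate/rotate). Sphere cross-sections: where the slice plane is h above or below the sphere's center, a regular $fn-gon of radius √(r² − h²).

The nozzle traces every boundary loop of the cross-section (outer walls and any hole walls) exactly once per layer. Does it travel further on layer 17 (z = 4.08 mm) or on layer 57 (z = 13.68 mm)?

Layer 17 (z = 4.08): the r=4.5 sphere slices to a regular 16-gon of circumradius 4.480 (√(r²−h²) with h=0.42 from center) (perimeter = 2·16·4.480·sin(180°/16) = 27.97 mm); the cube at (-2, -3.5) is absent (z outside [9, 20.5]); Merging all regions: only the r=4.5 sphere is present, so the union is just that shape — boundary = 27.97 mm; the sphere at (12.5, -0.5) is not intersected at this z (|z−center|=15.420 > r=11); Taking the union: only that combined region is present, so the union is just that shape — boundary = 27.97 mm. So its perimeter = 27.97 mm. Layer 57 (z = 13.68): the sphere is not intersected at this z (|z−center|=9.180 > r=4.5); the cube at (-2, -3.5) (footprint 4.5×30) is included at this height (perimeter 69.00 mm); Merging all regions: only the 4.5×30 cube at (-2, -3.5) is present, so the union is just that shape — boundary = 69.00 mm; the r=11 sphere at (12.5, -0.5) slices to a regular 16-gon of circumradius 9.334 (√(r²−h²) with h=5.82 from center) (perimeter = 2·16·9.334·sin(180°/16) = 58.27 mm); Taking the union: the 2 present regions are separate (no shared area or edge), so areas and boundary lengths simply add and each stays a separate island — boundary = 127.27 mm. So its perimeter = 127.27 mm. Layer 57 is larger (127.27 vs 27.97 mm).

layer 57 (z = 13.68 mm)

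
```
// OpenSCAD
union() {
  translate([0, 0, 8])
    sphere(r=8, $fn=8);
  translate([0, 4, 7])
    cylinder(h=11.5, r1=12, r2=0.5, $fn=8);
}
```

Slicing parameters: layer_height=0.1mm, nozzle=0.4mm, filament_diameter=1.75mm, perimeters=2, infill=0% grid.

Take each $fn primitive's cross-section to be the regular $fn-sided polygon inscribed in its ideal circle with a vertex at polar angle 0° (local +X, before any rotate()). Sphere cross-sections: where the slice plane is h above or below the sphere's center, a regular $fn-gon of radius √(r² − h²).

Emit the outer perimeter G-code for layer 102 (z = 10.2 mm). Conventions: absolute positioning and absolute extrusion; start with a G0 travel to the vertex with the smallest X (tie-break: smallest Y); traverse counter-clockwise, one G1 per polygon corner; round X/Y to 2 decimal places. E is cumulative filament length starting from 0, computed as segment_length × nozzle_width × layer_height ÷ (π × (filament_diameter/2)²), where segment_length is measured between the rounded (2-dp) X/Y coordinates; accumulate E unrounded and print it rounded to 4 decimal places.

G0 X-8.80 Y4.00 Z10.20
G1 X-7.42 Y0.66 E0.0601
G1 X-7.69 Y0.00 E0.0720
G1 X-5.44 Y-5.44 E0.1699
G1 X0.00 Y-7.69 E0.2678
G1 X5.44 Y-5.44 E0.3657
G1 X7.69 Y0.00 E0.4636
G1 X7.42 Y0.66 E0.4754
G1 X8.80 Y4.00 E0.5355
G1 X6.22 Y10.22 E0.6475
G1 X0.00 Y12.80 E0.7595
G1 X-6.22 Y10.22 E0.8715
G1 X-8.80 Y4.00 E0.9835

At z = 10.2 mm: the r=8 sphere contributes a regular 8-gon of circumradius √(8²−2.2²) = 7.692; the cone at (0, 4) (r1=12→r2=0.5) has section circumradius 8.800 here — a regular 8-gon; Combining (union): the regions partially overlap (shared area 129.05 mm²), so overlapping operands fuse into one piece — 1 connected region. The outline is a single polygon with 12 vertices. Extrusion per mm of travel: 0.4 × 0.1 / (π × 0.875²) = 0.016630. Accumulating E over each segment gives final E = 0.9835.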